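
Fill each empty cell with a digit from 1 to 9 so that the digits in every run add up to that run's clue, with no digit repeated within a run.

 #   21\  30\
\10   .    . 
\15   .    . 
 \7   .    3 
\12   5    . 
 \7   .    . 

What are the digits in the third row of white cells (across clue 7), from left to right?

R3C1 = 7 − 3 = 4 completes the 7 across.
R4C2 = 12 − 5 = 7 completes the 12 across.
Nothing is forced directly, so branch on R1C2, whose candidates are 6 or 9. If R1C2 = 6: then R1C1 would have to be in {4} for the 10 across but in {1,2,3,7,8,9} for the 21 down — contradiction. So R1C2 = 9.
R1C1 = 10 − 9 = 1 completes the 10 across.
R2C2 = 6: the only remaining digit allowed by both the 15 across and the 30 down.
R5C2 = 30 − 25 = 5 completes the 30 down.
R2C1 = 15 − 6 = 9 completes the 15 across.
R5C1 = 7 − 5 = 2 completes the 7 across.

4, 3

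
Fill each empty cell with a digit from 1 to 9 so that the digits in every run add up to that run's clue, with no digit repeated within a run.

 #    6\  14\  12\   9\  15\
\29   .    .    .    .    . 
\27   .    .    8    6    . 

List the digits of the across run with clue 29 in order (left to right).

5 9 4 3 8

R1C3 = 12 − 8 = 4 completes the 12 down.
R1C4 = 9 − 6 = 3 completes the 9 down.
Given what's placed, R1C1 must be 5 to fit the 29 across and 6 down.
R2C1 = 6 − 5 = 1 completes the 6 down.
No cell is forced outright now. R2C2 can only be 5 or 9 (the digits allowed by both its 27 across and its 14 down). If R2C2 = 9: then R1C2 would have to be in {8,9} for the 29 across but in {5} for the 14 down — contradiction. So R2C2 = 5.
R1C2 = 14 − 5 = 9 completes the 14 down.
R1C5 = 29 − 21 = 8 completes the 29 across.
R2C5 = 27 − 20 = 7 completes the 27 across.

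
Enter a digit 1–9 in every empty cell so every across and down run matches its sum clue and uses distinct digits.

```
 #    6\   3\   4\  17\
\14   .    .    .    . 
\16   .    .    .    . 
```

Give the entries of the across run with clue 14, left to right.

3 in 2 cells must be {1,2}; 4 in 2 cells must be {1,3}; 17 in 2 cells must be {8,9}.
Only 8 fits R1C4 under both its across sum 14 and down sum 17.
R2C4 = 17 − 8 = 9 completes the 17 down.
Given what's placed, R2C3 must be 1 to fit the 16 across and 4 down.
R1C3 = 4 − 1 = 3 completes the 4 down.
R2C2 = 2: the only remaining digit allowed by both the 16 across and the 3 down.
R1C2 = 3 − 2 = 1 completes the 3 down.
R2C1 = 16 − 12 = 4 completes the 16 across.
R1C1 = 14 − 12 = 2 completes the 14 across.

2 1 3 8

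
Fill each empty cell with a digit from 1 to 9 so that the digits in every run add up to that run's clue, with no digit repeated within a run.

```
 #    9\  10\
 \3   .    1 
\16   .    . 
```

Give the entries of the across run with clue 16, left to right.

3 in 2 cells must be {1,2}; 16 in 2 cells must be {7,9}.
R1C1 = 3 − 1 = 2 completes the 3 across.
R2C1 = 9 − 2 = 7 completes the 9 down.
R2C2 = 16 − 7 = 9 completes the 16 across.

7 9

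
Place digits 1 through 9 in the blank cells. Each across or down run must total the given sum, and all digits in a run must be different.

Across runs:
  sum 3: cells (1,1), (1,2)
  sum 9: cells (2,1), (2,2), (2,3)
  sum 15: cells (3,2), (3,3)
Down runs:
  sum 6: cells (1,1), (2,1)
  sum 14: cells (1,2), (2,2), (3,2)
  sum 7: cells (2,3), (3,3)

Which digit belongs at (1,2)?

2

3 in 2 cells must be {1,2}.
The 15 across and the 7 down share only 6, so (3,3) = 6.
(2,3) = 7 − 6 = 1 completes the 7 down.
(3,2) = 15 − 6 = 9 completes the 15 across.
No cell is forced outright now. (2,1) can only be 2 or 5 (the digits allowed by both its 9 across and its 6 down). If (2,1) = 2: then (1,1) would have to be in {1,2} for the 3 across but in {4} for the 6 down — contradiction. So (2,1) = 5.
(1,1) = 6 − 5 = 1 completes the 6 down.
(1,2) = 3 − 1 = 2 completes the 3 across.
(2,2) = 9 − 6 = 3 completes the 9 across.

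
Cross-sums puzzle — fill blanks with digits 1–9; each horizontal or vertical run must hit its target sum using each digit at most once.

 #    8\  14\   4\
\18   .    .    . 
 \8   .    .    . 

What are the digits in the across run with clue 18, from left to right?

6, 9, 3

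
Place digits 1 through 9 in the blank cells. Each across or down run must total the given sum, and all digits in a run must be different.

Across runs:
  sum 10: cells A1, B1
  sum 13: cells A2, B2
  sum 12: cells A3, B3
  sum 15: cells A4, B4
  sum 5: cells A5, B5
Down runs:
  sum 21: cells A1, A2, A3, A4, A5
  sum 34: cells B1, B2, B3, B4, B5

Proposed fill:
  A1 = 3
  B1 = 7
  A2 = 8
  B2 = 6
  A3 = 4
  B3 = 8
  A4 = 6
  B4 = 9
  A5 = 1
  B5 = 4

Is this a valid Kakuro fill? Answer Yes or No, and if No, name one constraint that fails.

No — the across run A2–B2 sums to 14, not 13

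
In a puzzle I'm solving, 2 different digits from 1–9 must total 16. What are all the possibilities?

{7,9}

2 distinct digits from 1–9 sum between 3 and 17.
Only one set works: {7,9}.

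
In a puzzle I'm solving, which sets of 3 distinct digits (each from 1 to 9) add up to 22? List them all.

{5,8,9}; {6,7,9}

3 distinct digits from 1–9 sum between 6 and 24.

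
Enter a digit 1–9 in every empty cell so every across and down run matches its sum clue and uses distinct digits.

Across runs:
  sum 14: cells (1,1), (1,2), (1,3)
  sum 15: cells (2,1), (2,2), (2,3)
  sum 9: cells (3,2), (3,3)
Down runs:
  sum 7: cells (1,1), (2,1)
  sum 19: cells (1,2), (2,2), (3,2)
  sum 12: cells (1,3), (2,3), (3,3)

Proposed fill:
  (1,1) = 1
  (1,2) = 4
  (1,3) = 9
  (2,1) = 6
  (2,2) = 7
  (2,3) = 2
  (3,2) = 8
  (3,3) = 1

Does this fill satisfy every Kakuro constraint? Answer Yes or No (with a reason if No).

Yes

Across: 1+4+9=14; 6+7+2=15; 8+1=9. Down: 1+6=7; 4+7+8=19; 9+2+1=12. No digit repeats within any run.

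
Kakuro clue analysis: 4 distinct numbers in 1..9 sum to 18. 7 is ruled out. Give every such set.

{1,2,6,9}; {1,3,5,9}; {1,3,6,8}; {1,4,5,8}; {2,3,4,9}; {2,3,5,8}; {3,4,5,6}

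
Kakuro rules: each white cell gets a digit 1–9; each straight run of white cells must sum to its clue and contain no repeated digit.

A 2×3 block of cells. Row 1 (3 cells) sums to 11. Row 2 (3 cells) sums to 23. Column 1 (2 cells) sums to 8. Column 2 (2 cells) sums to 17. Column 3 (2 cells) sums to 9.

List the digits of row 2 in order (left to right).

23 in 3 cells must be {6,8,9}; 17 in 2 cells must be {8,9}.
The 11 across and the 17 down share only 8, so (1,2) = 8.
The 23 across and the 8 down share only 6, so (2,1) = 6.
(2,2) = 17 − 8 = 9 completes the 17 down.
(2,3) = 23 − 15 = 8 completes the 23 across.
(1,1) = 8 − 6 = 2 completes the 8 down.
(1,3) = 11 − 10 = 1 completes the 11 across.

6, 9, 8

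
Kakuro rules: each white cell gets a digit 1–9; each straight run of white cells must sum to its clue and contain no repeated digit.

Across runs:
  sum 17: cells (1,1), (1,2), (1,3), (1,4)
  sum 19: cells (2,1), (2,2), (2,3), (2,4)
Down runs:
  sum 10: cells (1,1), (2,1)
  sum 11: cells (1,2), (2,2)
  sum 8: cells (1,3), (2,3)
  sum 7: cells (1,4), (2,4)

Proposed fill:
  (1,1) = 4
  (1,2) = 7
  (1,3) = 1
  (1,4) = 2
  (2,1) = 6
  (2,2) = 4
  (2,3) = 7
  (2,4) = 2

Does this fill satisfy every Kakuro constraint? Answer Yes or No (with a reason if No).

No — the down run (1,4)–(2,4) sums to 4, not 7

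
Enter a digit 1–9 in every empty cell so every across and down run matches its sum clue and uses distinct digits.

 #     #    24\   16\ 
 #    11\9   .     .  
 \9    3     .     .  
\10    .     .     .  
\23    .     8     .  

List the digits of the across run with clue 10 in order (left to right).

2 7 1

23 in 3 cells must be {6,8,9}.
R4C1 = 6: the only remaining digit allowed by both the 23 across and the 11 down.
R4C3 = 23 − 14 = 9 completes the 23 across.
R3C1 = 11 − 9 = 2 completes the 11 down.
R3C3 = 1: the only remaining digit allowed by both the 10 across and the 16 down.
R3C2 = 10 − 3 = 7 completes the 10 across.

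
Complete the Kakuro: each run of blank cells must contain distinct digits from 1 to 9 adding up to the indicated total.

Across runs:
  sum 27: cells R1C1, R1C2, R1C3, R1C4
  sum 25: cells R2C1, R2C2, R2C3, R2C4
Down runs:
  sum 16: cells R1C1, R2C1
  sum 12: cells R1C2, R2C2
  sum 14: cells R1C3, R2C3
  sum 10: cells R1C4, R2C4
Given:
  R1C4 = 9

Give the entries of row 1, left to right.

16 in 2 cells must be {7,9}.
R1C1 = 7: the only remaining digit allowed by both the 27 across and the 16 down.
R2C1 = 16 − 7 = 9 completes the 16 down.
R2C4 = 10 − 9 = 1 completes the 10 down.
R2C3 = 8: the only remaining digit allowed by both the 25 across and the 14 down.
R1C3 = 14 − 8 = 6 completes the 14 down.
R2C2 = 25 − 18 = 7 completes the 25 across.
R1C2 = 27 − 22 = 5 completes the 27 across.

7 5 6 9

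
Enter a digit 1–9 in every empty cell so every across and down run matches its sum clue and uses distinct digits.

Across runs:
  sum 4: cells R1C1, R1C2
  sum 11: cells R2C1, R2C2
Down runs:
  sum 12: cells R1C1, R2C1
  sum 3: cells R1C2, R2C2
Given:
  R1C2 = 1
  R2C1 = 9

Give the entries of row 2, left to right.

4 in 2 cells must be {1,3}; 3 in 2 cells must be {1,2}.
R1C1 = 4 − 1 = 3 completes the 4 across.
R2C2 = 11 − 9 = 2 completes the 11 across.

9, 2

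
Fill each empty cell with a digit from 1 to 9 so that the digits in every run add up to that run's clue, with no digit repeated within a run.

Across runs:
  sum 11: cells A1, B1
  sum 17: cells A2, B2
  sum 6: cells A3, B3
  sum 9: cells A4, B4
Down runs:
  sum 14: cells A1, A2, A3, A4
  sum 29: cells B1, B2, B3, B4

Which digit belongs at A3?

1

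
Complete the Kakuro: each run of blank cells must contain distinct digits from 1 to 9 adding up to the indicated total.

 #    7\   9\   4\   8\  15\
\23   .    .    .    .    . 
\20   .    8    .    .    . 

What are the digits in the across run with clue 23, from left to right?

4 in 2 cells must be {1,3}.
R1C2 = 9 − 8 = 1 completes the 9 down.
R1C3 = 3: the only remaining digit allowed by both the 23 across and the 4 down.
R2C3 = 4 − 3 = 1 completes the 4 down.
Given what's placed, R2C5 must be 6 to fit the 20 across and 15 down.
R1C5 = 15 − 6 = 9 completes the 15 down.
Nothing is forced directly, so branch on R1C4, whose candidates are 2 or 6. If R1C4 = 2: then R1C1 would have to be in {8} for the 23 across but in {1,2,3,4,5,6} for the 7 down — contradiction. So R1C4 = 6.
R1C1 = 23 − 19 = 4 completes the 23 across.

4 1 3 6 9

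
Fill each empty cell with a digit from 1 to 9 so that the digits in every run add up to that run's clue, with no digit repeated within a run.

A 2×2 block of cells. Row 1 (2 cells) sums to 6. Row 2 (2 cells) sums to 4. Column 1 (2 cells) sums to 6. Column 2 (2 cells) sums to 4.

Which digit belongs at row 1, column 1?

5

4 in 2 cells must be {1,3}.
The 6 across and the 4 down share only 1, so (1,2) = 1.
The 4 across and the 6 down share only 1, so (2,1) = 1.
(2,2) = 4 − 1 = 3 completes the 4 across.
(1,1) = 6 − 1 = 5 completes the 6 across.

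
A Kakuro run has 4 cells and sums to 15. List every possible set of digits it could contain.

{1,2,3,9}; {1,2,4,8}; {1,2,5,7}; {1,3,4,7}; {1,3,5,6}; {2,3,4,6}

4 distinct digits from 1–9 sum between 10 and 30.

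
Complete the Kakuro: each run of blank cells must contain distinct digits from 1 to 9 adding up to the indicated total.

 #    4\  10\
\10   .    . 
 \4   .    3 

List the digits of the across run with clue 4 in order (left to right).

1 3

4 in 2 cells must be {1,3}.
R1C2 = 10 − 3 = 7 completes the 10 down.
R2C1 = 4 − 3 = 1 completes the 4 across.
R1C1 = 10 − 7 = 3 completes the 10 across.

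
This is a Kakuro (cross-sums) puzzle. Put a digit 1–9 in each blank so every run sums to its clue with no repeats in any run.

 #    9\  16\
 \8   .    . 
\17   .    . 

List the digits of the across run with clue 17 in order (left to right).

17 in 2 cells must be {8,9}; 16 in 2 cells must be {7,9}.
The 8 across and the 16 down share only 7, so R1C2 = 7.
The 17 across and the 9 down share only 8, so R2C1 = 8.
R2C2 = 17 − 8 = 9 completes the 17 across.
R1C1 = 8 − 7 = 1 completes the 8 across.

8 9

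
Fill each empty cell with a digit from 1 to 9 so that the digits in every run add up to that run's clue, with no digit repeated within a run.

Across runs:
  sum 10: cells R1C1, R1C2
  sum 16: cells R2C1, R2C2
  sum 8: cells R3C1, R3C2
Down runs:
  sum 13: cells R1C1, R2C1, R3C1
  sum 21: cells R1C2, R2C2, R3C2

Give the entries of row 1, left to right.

1 9

16 in 2 cells must be {7,9}.
Nothing is forced directly, so branch on R3C2, whose candidates are 5 or 6 or 7. If R3C2 = 6: that forces R2C2 = 7, R3C1 = 2, R1C2 = 8, after which R2C1 would have to be in {9} for the 16 across but in {3,4,5,6,7,8} for the 13 down — contradiction. If R3C2 = 7: that forces R2C2 = 9, R3C1 = 1, after which R1C2 would have to be in {1,2,3,4,6,7,8,9} for the 10 across but in {5} for the 21 down — contradiction. So R3C2 = 5.
R3C1 = 8 − 5 = 3 completes the 8 across.
Given what's placed, R2C1 must be 9 to fit the 16 across and 13 down.
R2C2 = 16 − 9 = 7 completes the 16 across.
R1C1 = 13 − 12 = 1 completes the 13 down.
R1C2 = 10 − 1 = 9 completes the 10 across.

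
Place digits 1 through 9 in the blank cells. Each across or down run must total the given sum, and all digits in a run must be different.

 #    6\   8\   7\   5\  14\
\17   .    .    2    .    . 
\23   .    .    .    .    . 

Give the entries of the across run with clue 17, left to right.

5, 1, 2, 3, 6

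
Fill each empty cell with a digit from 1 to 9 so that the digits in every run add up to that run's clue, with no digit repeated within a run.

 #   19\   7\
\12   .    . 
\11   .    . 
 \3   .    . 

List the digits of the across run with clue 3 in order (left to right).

2, 1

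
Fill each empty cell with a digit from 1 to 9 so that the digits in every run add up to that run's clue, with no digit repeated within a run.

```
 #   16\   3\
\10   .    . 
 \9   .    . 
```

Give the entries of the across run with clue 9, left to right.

16 in 2 cells must be {7,9}; 3 in 2 cells must be {1,2}.
The 9 across and the 16 down share only 7, so R2C1 = 7.
R2C2 = 9 − 7 = 2 completes the 9 across.
R1C1 = 16 − 7 = 9 completes the 16 down.
R1C2 = 10 − 9 = 1 completes the 10 across.

7, 2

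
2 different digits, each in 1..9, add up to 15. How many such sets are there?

2

2 distinct digits from 1–9 sum between 3 and 17.
Enumerating: {6,9}, {7,8}.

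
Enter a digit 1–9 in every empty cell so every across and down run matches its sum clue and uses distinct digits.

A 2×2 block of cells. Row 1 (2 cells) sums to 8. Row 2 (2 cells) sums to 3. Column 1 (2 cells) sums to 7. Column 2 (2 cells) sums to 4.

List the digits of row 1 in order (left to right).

5, 3

3 in 2 cells must be {1,2}; 4 in 2 cells must be {1,3}.
The 3 across and the 4 down share only 1, so (2,2) = 1.
(1,2) = 4 − 1 = 3 completes the 4 down.
(2,1) = 3 − 1 = 2 completes the 3 across.
(1,1) = 8 − 3 = 5 completes the 8 across.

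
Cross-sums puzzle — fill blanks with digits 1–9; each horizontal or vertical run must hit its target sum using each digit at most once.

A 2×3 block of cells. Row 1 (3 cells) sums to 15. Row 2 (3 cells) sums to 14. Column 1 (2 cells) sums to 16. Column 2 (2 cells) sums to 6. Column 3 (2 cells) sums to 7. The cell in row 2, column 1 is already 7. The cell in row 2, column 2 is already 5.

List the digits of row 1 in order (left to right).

16 in 2 cells must be {7,9}.
(1,1) = 16 − 7 = 9 completes the 16 down.
(1,2) = 6 − 5 = 1 completes the 6 down.
(1,3) = 15 − 10 = 5 completes the 15 across.
(2,3) = 14 − 12 = 2 completes the 14 across.

9 1 5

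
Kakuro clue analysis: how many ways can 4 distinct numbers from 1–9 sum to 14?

5

4 distinct digits from 1–9 sum between 10 and 30.
Enumerating: {1,2,3,8}, {1,2,4,7}, {1,2,5,6}, {1,3,4,6}, {2,3,4,5}.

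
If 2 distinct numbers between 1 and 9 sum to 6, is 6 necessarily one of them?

No

Counterexample: {1,5} sums to 6 without using 6.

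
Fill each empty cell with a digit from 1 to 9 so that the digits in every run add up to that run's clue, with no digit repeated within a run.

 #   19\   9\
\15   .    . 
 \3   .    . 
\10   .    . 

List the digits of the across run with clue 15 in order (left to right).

3 in 2 cells must be {1,2}.
The 15 across and the 9 down share only 6, so R1C2 = 6.
The 3 across and the 19 down share only 2, so R2C1 = 2.
R2C2 = 3 − 2 = 1 completes the 3 across.
R3C2 = 9 − 7 = 2 completes the 9 down.
R1C1 = 15 − 6 = 9 completes the 15 across.
R3C1 = 10 − 2 = 8 completes the 10 across.

9, 6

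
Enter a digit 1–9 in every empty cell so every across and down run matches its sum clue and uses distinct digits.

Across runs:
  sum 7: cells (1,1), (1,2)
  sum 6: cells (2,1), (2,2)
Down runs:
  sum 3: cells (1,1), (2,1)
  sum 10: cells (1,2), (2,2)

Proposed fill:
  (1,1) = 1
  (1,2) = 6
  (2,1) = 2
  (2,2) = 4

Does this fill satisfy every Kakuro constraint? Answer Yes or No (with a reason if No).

Yes

Across: 1+6=7; 2+4=6. Down: 1+2=3; 6+4=10. No digit repeats within any run.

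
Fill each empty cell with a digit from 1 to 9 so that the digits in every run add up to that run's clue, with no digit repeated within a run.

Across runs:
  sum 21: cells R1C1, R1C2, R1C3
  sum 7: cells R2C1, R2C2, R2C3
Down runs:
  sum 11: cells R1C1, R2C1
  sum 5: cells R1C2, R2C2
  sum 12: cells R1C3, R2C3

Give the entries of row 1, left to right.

9 4 8

7 in 3 cells must be {1,2,4}.
The 21 across and the 5 down share only 4, so R1C2 = 4.
R2C2 = 5 − 4 = 1 completes the 5 down.
Given what's placed, R2C3 must be 4 to fit the 7 across and 12 down.
R1C3 = 12 − 4 = 8 completes the 12 down.
R2C1 = 7 − 5 = 2 completes the 7 across.
R1C1 = 21 − 12 = 9 completes the 21 across.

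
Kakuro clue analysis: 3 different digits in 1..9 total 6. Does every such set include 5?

No

The only way to make 6 from 3 distinct digits is {1,2,3}, which does not contain 5.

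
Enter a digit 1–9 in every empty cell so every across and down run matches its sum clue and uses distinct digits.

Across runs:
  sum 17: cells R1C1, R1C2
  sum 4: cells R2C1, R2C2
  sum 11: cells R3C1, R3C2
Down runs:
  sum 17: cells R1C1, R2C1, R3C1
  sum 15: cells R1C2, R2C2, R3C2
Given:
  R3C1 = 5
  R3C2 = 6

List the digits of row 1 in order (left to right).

9 8

17 in 2 cells must be {8,9}; 4 in 2 cells must be {1,3}.
Given what's placed, R1C2 must be 8 to fit the 17 across and 15 down.
R2C1 = 3: the only remaining digit allowed by both the 4 across and the 17 down.
R2C2 = 4 − 3 = 1 completes the 4 across.
R1C1 = 17 − 8 = 9 completes the 17 across.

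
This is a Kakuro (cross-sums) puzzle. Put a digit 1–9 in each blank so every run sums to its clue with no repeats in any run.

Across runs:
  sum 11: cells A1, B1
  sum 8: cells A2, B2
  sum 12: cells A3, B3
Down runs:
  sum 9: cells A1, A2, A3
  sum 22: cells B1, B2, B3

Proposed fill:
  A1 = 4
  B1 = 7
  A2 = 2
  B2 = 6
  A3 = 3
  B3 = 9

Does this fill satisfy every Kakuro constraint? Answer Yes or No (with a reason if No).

Yes

Across: 4+7=11; 2+6=8; 3+9=12. Down: 4+2+3=9; 7+6+9=22. No digit repeats within any run.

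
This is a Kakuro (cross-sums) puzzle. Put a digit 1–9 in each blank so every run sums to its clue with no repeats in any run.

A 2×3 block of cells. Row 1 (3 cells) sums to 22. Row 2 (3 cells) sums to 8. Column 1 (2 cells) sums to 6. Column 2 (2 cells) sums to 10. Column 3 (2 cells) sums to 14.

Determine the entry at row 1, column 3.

The 22 across and the 6 down share only 5, so (1,1) = 5.
(2,1) = 6 − 5 = 1 completes the 6 down.
Given what's placed, (2,3) must be 5 to fit the 8 across and 14 down.
(1,3) = 14 − 5 = 9 completes the 14 down.
(2,2) = 8 − 6 = 2 completes the 8 across.
(1,2) = 22 − 14 = 8 completes the 22 across.

9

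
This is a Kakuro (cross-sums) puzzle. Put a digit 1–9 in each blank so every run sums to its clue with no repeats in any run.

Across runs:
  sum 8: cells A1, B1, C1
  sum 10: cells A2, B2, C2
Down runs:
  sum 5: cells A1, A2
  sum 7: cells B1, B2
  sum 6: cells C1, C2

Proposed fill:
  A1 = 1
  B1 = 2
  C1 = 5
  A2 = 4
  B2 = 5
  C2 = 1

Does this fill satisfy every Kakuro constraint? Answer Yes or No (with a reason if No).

Yes

Across: 1+2+5=8; 4+5+1=10. Down: 1+4=5; 2+5=7; 5+1=6. No digit repeats within any run.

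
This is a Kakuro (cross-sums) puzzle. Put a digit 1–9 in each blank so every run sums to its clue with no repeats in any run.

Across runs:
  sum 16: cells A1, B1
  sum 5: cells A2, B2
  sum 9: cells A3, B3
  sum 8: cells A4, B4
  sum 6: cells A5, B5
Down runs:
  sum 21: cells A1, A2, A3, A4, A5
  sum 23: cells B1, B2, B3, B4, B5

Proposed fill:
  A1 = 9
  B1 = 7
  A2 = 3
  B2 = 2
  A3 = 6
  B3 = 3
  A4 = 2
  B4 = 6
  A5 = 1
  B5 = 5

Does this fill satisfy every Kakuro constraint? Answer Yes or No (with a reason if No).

Across: 9+7=16; 3+2=5; 6+3=9; 2+6=8; 1+5=6. Down: 9+3+6+2+1=21; 7+2+3+6+5=23. No digit repeats within any run.

Yes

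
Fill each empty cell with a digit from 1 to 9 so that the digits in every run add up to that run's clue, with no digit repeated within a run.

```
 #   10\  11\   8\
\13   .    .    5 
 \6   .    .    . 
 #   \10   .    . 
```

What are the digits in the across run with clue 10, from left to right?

6 in 3 cells must be {1,2,3}.
Nothing is forced directly, so branch on R2C3, whose candidates are 1 or 2. If R2C3 = 2: that forces R3C3 = 1, after which R3C2 would have to be in {9} for the 10 across but in {1,2,3,4,5,6,7,8} for the 11 down — contradiction. So R2C3 = 1.
R3C3 = 8 − 6 = 2 completes the 8 down.
R3C2 = 10 − 2 = 8 completes the 10 across.
Given what's placed, R2C2 must be 2 to fit the 6 across and 11 down.
R1C2 = 11 − 10 = 1 completes the 11 down.
R2C1 = 6 − 3 = 3 completes the 6 across.
R1C1 = 13 − 6 = 7 completes the 13 across.

8 2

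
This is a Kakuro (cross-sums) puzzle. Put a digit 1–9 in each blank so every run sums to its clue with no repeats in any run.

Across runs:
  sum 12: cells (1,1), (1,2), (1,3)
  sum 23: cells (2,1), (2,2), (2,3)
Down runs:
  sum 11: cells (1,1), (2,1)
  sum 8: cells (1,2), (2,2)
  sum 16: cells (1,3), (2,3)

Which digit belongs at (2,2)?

6

23 in 3 cells must be {6,8,9}; 16 in 2 cells must be {7,9}.
The 23 across and the 8 down share only 6, so (2,2) = 6.
Given what's placed, (2,3) must be 9 to fit the 23 across and 16 down.
(1,2) = 8 − 6 = 2 completes the 8 down.
(1,3) = 16 − 9 = 7 completes the 16 down.
(2,1) = 23 − 15 = 8 completes the 23 across.
(1,1) = 12 − 9 = 3 completes the 12 across.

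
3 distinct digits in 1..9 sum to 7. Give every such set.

3 distinct digits from 1–9 sum between 6 and 24.
Only one set works: {1,2,4}.

{1,2,4}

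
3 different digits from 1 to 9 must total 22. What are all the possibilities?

3 distinct digits from 1–9 sum between 6 and 24.

{5,8,9}; {6,7,9}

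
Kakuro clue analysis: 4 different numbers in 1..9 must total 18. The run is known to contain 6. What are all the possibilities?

{1,2,6,9}; {1,3,6,8}; {1,4,6,7}; {2,3,6,7}; {3,4,5,6}

4 distinct digits from 1–9 sum between 10 and 30.
Keeping only sets containing 6.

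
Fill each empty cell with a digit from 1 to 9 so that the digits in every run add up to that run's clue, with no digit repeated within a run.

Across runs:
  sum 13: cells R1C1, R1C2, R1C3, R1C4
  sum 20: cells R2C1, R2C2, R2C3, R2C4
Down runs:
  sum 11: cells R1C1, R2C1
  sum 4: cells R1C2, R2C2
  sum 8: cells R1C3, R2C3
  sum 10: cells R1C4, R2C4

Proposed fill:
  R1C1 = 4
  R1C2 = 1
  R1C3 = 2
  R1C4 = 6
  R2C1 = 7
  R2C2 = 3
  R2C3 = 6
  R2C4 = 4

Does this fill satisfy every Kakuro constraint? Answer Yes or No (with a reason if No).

Yes

Across: 4+1+2+6=13; 7+3+6+4=20. Down: 4+7=11; 1+3=4; 2+6=8; 6+4=10. No digit repeats within any run.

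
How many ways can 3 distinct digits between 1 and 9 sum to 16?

8

3 distinct digits from 1–9 sum between 6 and 24.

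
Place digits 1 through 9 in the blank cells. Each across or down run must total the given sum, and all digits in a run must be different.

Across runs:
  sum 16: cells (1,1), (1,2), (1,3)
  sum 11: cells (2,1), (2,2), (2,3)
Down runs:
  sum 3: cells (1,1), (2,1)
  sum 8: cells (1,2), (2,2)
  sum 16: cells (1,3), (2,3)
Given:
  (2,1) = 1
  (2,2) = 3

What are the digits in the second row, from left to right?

1, 3, 7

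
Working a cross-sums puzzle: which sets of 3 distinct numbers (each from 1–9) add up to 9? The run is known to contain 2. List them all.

3 distinct digits from 1–9 sum between 6 and 24.
Keeping only sets containing 2.

{1,2,6}; {2,3,4}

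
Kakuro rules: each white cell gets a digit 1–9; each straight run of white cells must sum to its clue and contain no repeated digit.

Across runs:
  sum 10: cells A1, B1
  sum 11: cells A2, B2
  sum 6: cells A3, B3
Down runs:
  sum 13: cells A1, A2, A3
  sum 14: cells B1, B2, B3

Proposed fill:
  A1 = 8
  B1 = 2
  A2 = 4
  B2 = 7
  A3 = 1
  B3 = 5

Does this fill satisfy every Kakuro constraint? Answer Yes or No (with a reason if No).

Across: 8+2=10; 4+7=11; 1+5=6. Down: 8+4+1=13; 2+7+5=14. No digit repeats within any run.

Yes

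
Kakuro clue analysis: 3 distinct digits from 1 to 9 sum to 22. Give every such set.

3 distinct digits from 1–9 sum between 6 and 24.

{5,8,9}; {6,7,9}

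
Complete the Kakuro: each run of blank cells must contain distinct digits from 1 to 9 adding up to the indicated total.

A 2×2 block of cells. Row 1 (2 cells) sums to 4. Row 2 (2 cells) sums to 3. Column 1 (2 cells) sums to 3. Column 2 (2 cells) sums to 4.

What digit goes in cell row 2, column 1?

2

4 in 2 cells must be {1,3}; 3 in 2 cells must be {1,2}.
The 4 across and the 3 down share only 1, so (1,1) = 1.
(1,2) = 4 − 1 = 3 completes the 4 across.
(2,1) = 3 − 1 = 2 completes the 3 down.
(2,2) = 3 − 2 = 1 completes the 3 across.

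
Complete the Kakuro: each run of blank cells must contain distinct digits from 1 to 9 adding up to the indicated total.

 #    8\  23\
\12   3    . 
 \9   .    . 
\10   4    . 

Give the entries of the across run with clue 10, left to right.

4, 6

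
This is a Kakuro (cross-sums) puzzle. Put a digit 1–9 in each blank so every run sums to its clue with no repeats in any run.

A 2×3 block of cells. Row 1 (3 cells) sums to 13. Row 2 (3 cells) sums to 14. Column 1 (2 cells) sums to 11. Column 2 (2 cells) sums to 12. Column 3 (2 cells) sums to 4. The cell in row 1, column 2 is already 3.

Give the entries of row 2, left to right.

4 in 2 cells must be {1,3}.
(1,3) = 1: the only remaining digit allowed by both the 13 across and the 4 down.
(2,2) = 12 − 3 = 9 completes the 12 down.
(2,3) = 4 − 1 = 3 completes the 4 down.
(1,1) = 13 − 4 = 9 completes the 13 across.
(2,1) = 14 − 12 = 2 completes the 14 across.

2 9 3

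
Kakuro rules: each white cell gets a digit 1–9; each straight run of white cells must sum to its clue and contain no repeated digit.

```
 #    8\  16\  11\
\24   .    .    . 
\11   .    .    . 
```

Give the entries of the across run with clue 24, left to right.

7 9 8

24 in 3 cells must be {7,8,9}; 16 in 2 cells must be {7,9}.
The 24 across and the 8 down share only 7, so R1C1 = 7.
Given what's placed, R1C2 must be 9 to fit the 24 across and 16 down.
R1C3 = 24 − 16 = 8 completes the 24 across.
R2C1 = 8 − 7 = 1 completes the 8 down.
R2C2 = 16 − 9 = 7 completes the 16 down.
R2C3 = 11 − 8 = 3 completes the 11 across.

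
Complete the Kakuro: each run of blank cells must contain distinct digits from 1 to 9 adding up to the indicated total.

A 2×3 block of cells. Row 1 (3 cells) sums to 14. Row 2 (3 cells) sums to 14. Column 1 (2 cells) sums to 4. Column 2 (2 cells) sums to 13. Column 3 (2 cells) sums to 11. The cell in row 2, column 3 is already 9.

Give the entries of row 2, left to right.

1, 4, 9

4 in 2 cells must be {1,3}.
(1,3) = 11 − 9 = 2 completes the 11 down.
(2,2) = 4: the only remaining digit allowed by both the 14 across and the 13 down.
(1,1) = 3: the only remaining digit allowed by both the 14 across and the 4 down.
(1,2) = 14 − 5 = 9 completes the 14 across.
(2,1) = 14 − 13 = 1 completes the 14 across.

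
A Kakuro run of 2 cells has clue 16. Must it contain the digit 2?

No

The only way to make 16 from 2 distinct digits is {7,9}, which does not contain 2.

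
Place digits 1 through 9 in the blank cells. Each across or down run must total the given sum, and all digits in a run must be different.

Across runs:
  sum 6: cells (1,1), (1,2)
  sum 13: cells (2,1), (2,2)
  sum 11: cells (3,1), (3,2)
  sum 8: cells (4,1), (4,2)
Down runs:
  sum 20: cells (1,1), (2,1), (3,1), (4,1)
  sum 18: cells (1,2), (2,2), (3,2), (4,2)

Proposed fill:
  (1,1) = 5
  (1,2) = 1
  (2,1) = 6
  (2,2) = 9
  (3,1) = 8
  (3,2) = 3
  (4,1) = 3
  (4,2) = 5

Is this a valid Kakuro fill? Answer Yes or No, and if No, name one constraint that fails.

No — the down run (1,1)–(4,1) sums to 22, not 20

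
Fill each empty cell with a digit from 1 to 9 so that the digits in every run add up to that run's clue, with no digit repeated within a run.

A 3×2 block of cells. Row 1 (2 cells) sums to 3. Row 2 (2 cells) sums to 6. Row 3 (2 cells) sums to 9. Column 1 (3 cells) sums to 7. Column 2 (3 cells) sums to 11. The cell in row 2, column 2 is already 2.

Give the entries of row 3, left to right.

3 in 2 cells must be {1,2}; 7 in 3 cells must be {1,2,4}.
(1,2) = 1: the only remaining digit allowed by both the 3 across and the 11 down.
(2,1) = 6 − 2 = 4 completes the 6 across.
(3,2) = 11 − 3 = 8 completes the 11 down.
(1,1) = 3 − 1 = 2 completes the 3 across.
(3,1) = 9 − 8 = 1 completes the 9 across.

1 8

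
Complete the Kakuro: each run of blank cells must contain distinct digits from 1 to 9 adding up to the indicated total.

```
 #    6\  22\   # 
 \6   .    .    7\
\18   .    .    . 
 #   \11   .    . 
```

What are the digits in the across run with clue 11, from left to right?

The 6 across and the 22 down share only 5, so R1C2 = 5.
R1C1 = 6 − 5 = 1 completes the 6 across.
R2C1 = 6 − 1 = 5 completes the 6 down.
R2C2 = 9: the only remaining digit allowed by both the 18 across and the 22 down.
R2C3 = 18 − 14 = 4 completes the 18 across.
R3C2 = 22 − 14 = 8 completes the 22 down.
R3C3 = 11 − 8 = 3 completes the 11 across.

8 3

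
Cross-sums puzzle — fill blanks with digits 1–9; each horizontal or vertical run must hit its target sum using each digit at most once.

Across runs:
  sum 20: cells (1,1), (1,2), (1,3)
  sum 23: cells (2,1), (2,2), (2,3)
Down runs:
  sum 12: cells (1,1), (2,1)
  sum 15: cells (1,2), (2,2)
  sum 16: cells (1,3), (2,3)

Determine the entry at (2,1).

23 in 3 cells must be {6,8,9}; 16 in 2 cells must be {7,9}.
The 23 across and the 16 down share only 9, so (2,3) = 9.
(1,3) = 16 − 9 = 7 completes the 16 down.
Given what's placed, (2,1) must be 8 to fit the 23 across and 12 down.
(2,2) = 23 − 17 = 6 completes the 23 across.
(1,1) = 12 − 8 = 4 completes the 12 down.
(1,2) = 20 − 11 = 9 completes the 20 across.

8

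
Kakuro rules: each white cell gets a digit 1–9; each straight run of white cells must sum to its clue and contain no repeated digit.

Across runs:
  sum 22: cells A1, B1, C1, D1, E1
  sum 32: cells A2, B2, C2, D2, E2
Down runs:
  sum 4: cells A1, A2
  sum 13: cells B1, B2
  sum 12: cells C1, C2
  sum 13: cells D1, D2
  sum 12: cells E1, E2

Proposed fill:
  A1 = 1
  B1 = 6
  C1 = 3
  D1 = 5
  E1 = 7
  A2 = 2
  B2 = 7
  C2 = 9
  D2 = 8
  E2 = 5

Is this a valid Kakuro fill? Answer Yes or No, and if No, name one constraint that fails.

No — the across run A2–E2 sums to 31, not 32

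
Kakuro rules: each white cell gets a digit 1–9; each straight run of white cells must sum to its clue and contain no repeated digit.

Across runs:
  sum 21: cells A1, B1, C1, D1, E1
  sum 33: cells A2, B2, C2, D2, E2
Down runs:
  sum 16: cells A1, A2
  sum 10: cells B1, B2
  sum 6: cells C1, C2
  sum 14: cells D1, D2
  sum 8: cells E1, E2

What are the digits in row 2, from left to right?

7 9 4 8 5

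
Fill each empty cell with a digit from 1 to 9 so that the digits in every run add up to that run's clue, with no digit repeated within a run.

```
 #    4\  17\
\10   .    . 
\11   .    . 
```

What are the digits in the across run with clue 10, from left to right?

4 in 2 cells must be {1,3}; 17 in 2 cells must be {8,9}.
The 11 across and the 4 down share only 3, so R2C1 = 3.
R2C2 = 11 − 3 = 8 completes the 11 across.
R1C1 = 4 − 3 = 1 completes the 4 down.
R1C2 = 10 − 1 = 9 completes the 10 across.

1 9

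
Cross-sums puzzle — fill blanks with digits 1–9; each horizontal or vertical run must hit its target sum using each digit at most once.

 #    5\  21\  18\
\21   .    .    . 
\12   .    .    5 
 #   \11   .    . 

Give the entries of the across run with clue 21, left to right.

R1C1 = 4: only digit in both the 21-across and 5-down candidate sets.
R1C3 = 9: the only remaining digit allowed by both the 21 across and the 18 down.
R2C1 = 5 − 4 = 1 completes the 5 down.
R2C2 = 12 − 6 = 6 completes the 12 across.
R3C3 = 18 − 14 = 4 completes the 18 down.
R1C2 = 21 − 13 = 8 completes the 21 across.
R3C2 = 11 − 4 = 7 completes the 11 across.

4 8 9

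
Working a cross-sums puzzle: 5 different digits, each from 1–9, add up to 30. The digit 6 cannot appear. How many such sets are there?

2

5 distinct digits from 1–9 sum between 15 and 35.
Dropping sets that contain 6.
Enumerating: {1,5,7,8,9}, {2,4,7,8,9}.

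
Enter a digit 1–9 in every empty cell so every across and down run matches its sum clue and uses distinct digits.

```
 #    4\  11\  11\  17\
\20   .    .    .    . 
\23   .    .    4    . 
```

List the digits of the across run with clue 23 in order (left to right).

4 in 2 cells must be {1,3}; 17 in 2 cells must be {8,9}.
R1C3 = 11 − 4 = 7 completes the 11 down.
R2C1 = 3: the only remaining digit allowed by both the 23 across and the 4 down.
Given what's placed, R2C4 must be 9 to fit the 23 across and 17 down.
R1C1 = 4 − 3 = 1 completes the 4 down.
R1C4 = 17 − 9 = 8 completes the 17 down.
R2C2 = 23 − 16 = 7 completes the 23 across.
R1C2 = 20 − 16 = 4 completes the 20 across.

3, 7, 4, 9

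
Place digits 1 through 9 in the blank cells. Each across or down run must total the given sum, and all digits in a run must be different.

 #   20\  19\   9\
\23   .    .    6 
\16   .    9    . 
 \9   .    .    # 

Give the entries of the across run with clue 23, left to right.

23 in 3 cells must be {6,8,9}.
Given what's placed, R1C2 must be 8 to fit the 23 across and 19 down.
R2C3 = 9 − 6 = 3 completes the 9 down.
R3C2 = 19 − 17 = 2 completes the 19 down.
R1C1 = 23 − 14 = 9 completes the 23 across.
R2C1 = 16 − 12 = 4 completes the 16 across.
R3C1 = 9 − 2 = 7 completes the 9 across.

9 8 6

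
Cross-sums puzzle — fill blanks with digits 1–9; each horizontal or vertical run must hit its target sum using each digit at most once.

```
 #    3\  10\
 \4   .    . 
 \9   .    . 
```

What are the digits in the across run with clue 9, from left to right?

2 7

4 in 2 cells must be {1,3}; 3 in 2 cells must be {1,2}.
The 4 across and the 3 down share only 1, so R1C1 = 1.
R1C2 = 4 − 1 = 3 completes the 4 across.
R2C1 = 3 − 1 = 2 completes the 3 down.
R2C2 = 9 − 2 = 7 completes the 9 across.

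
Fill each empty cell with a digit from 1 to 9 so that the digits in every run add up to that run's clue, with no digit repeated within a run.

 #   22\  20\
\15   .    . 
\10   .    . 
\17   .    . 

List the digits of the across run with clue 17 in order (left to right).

9 8

17 in 2 cells must be {8,9}.
Nothing is forced directly, so branch on R3C1, whose candidates are 8 or 9. If R3C1 = 8: that forces R1C1 = 9, R1C2 = 6, after which R2C1 would have to be in {1,2,3,4,6,7,8,9} for the 10 across but in {5} for the 22 down — contradiction. So R3C1 = 9.
R3C2 = 17 − 9 = 8 completes the 17 across.
Nothing is forced directly, so branch on R1C2, whose candidates are 7 or 9. If R1C2 = 7: that forces R1C1 = 8, after which R2C1 would have to be in {1,2,3,4,6,7,8,9} for the 10 across but in {5} for the 22 down — contradiction. So R1C2 = 9.
R1C1 = 15 − 9 = 6 completes the 15 across.
R2C1 = 22 − 15 = 7 completes the 22 down.
R2C2 = 10 − 7 = 3 completes the 10 across.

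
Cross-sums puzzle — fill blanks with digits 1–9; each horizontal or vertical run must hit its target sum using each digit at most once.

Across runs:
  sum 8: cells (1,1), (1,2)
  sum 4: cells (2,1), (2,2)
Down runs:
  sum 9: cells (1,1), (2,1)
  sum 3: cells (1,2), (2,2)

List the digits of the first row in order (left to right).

6 2

4 in 2 cells must be {1,3}; 3 in 2 cells must be {1,2}.
The 4 across and the 3 down share only 1, so (2,2) = 1.
(1,2) = 3 − 1 = 2 completes the 3 down.
(2,1) = 4 − 1 = 3 completes the 4 across.
(1,1) = 8 − 2 = 6 completes the 8 across.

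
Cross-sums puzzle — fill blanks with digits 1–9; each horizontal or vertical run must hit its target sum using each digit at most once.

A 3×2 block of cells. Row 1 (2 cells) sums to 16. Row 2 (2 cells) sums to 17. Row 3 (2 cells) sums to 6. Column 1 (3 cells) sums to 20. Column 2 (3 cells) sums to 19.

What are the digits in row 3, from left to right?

4 2

16 in 2 cells must be {7,9}; 17 in 2 cells must be {8,9}.
Nothing is forced directly, so branch on (3,1), whose candidates are 4 or 5. If (3,1) = 5: then (3,2) would have to be in {1} for the 6 across but in {2,3,4,5,6,7,8,9} for the 19 down — contradiction. So (3,1) = 4.
Given what's placed, (2,1) must be 9 to fit the 17 across and 20 down.
(2,2) = 17 − 9 = 8 completes the 17 across.
(3,2) = 6 − 4 = 2 completes the 6 across.
(1,1) = 20 − 13 = 7 completes the 20 down.
(1,2) = 16 − 7 = 9 completes the 16 across.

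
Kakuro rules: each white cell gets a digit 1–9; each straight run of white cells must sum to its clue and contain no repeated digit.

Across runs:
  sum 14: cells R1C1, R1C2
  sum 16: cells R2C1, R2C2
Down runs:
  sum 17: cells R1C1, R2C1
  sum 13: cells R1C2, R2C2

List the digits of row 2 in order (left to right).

9 7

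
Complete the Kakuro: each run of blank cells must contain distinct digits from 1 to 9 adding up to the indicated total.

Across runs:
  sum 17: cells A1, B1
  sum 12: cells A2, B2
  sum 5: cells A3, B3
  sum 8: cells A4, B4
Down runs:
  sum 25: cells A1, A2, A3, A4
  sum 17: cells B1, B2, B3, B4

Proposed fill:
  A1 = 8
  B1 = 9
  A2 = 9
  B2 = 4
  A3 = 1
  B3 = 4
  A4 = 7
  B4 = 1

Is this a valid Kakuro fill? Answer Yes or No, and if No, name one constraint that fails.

No — the down run B1–B4 sums to 18, not 17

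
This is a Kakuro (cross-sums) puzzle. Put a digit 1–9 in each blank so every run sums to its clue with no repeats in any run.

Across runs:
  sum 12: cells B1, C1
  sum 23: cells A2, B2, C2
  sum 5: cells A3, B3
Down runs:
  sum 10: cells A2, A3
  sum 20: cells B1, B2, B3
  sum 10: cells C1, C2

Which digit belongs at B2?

9

23 in 3 cells must be {6,8,9}.
Nothing is forced directly, so branch on B3, whose candidates are 3 or 4. If B3 = 4: that forces B2 = 9, A3 = 1, B1 = 7, after which C1 would have to be in {5} for the 12 across but in {1,2,3,4,6,7,8,9} for the 10 down — contradiction. So B3 = 3.
A3 = 5 − 3 = 2 completes the 5 across.
A2 = 10 − 2 = 8 completes the 10 down.
B2 = 9: the only remaining digit allowed by both the 23 across and the 20 down.
C2 = 23 − 17 = 6 completes the 23 across.
B1 = 20 − 12 = 8 completes the 20 down.
C1 = 12 − 8 = 4 completes the 12 across.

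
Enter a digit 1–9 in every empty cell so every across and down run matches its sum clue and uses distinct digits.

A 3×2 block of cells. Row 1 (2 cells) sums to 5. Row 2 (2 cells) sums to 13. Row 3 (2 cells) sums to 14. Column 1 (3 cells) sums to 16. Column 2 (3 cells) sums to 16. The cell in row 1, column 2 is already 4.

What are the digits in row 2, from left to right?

6, 7

(1,1) = 5 − 4 = 1 completes the 5 across.
Nothing is forced directly, so branch on (3,2), whose candidates are 5 or 9. If (3,2) = 9: then (2,2) would have to be in {4,5,6,7,8,9} for the 13 across but in {3} for the 16 down — contradiction. So (3,2) = 5.
(2,2) = 16 − 9 = 7 completes the 16 down.
(3,1) = 14 − 5 = 9 completes the 14 across.
(2,1) = 13 − 7 = 6 completes the 13 across.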